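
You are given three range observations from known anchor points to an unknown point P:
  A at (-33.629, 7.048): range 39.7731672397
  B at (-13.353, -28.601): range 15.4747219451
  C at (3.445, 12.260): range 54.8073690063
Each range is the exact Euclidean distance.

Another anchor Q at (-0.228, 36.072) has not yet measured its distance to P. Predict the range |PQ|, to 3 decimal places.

74.003

eq1: (x + 33.629)² + (y − 7.048)² = 39.7731672397²
eq2: (x + 13.353)² + (y + 28.601)² = 15.4747219451²
eq3: (x − 3.445)² + (y − 12.260)² = 54.8073690063²
eq1−eq2, eq1−eq3 (x²,y² cancel):
  40.552·x − 71.298·y = 1158.173678
  74.148·x + 10.424·y = -2440.351185
det = 40.552·10.424 − -71.298·74.148 = 5709.318152
x = (1158.173678·10.424 − -71.298·-2440.351185) / 5709.318152 = -28.360542
y = (40.552·-2440.351185 − 1158.173678·74.148) / 5709.318152 = -32.374686
|P − Q| = √((-28.360542 − -0.228)² + (-32.374686 − 36.072)²) = 74.002627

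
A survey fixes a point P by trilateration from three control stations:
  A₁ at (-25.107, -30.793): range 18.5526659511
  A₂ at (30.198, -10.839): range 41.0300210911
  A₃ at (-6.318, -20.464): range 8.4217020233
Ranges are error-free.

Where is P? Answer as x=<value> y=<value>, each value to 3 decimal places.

eq1: (x + 25.107)² + (y + 30.793)² = 18.5526659511²
eq2: (x − 30.198)² + (y + 10.839)² = 41.0300210911²
eq3: (x + 6.318)² + (y + 20.464)² = 8.4217020233²
eq2−eq1, eq2−eq3 (x²,y² cancel):
  -110.610·x − 39.908·y = 1888.428390
  -73.032·x − 19.250·y = 1041.826861
det = -110.610·-19.250 − -39.908·-73.032 = -785.318556
x = (1888.428390·-19.250 − -39.908·1041.826861) / -785.318556 = -6.653325
y = (-110.610·1041.826861 − 1888.428390·-73.032) / -785.318556 = -28.879024

x=-6.653 y=-28.879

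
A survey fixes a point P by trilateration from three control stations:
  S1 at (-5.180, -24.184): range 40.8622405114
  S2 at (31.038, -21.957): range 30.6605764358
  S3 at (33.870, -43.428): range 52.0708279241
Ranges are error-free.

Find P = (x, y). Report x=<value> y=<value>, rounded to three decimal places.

eq1: (x + 5.180)² + (y + 24.184)² = 40.8622405114²
eq2: (x − 31.038)² + (y + 21.957)² = 30.6605764358²
eq3: (x − 33.870)² + (y + 43.428)² = 52.0708279241²
eq3−eq1, eq3−eq2 (x²,y² cancel):
  -78.100·x + 38.488·y = -1379.821407
  -5.664·x + 42.942·y = 183.599382
det = -78.100·42.942 − 38.488·-5.664 = -3135.774168
x = (-1379.821407·42.942 − 38.488·183.599382) / -3135.774168 = 21.149056
y = (-78.100·183.599382 − -1379.821407·-5.664) / -3135.774168 = 7.065056

x=21.149 y=7.065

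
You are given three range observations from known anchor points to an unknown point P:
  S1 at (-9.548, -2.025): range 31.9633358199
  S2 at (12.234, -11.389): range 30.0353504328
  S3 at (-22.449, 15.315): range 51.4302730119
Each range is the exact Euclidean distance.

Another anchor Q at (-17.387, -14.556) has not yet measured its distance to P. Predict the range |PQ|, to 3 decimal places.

eq1: (x + 9.548)² + (y + 2.025)² = 31.9633358199²
eq2: (x − 12.234)² + (y + 11.389)² = 30.0353504328²
eq3: (x + 22.449)² + (y − 15.315)² = 51.4302730119²
eq1−eq3, eq1−eq2 (x²,y² cancel):
  -25.802·x + 34.680·y = -980.176248
  43.564·x − 18.728·y = 303.647709
det = -25.802·-18.728 − 34.680·43.564 = -1027.579664
x = (-980.176248·-18.728 − 34.680·303.647709) / -1027.579664 = -7.616186
y = (-25.802·303.647709 − -980.176248·43.564) / -1027.579664 = -33.929905
|P − Q| = √((-7.616186 − -17.387)² + (-33.929905 − -14.556)²) = 21.698317

21.698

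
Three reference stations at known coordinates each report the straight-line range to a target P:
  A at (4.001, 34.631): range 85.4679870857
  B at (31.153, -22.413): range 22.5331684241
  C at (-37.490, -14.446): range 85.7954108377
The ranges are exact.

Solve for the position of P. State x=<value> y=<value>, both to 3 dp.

eq1: (x − 4.001)² + (y − 34.631)² = 85.4679870857²
eq2: (x − 31.153)² + (y + 22.413)² = 22.5331684241²
eq3: (x + 37.490)² + (y + 14.446)² = 85.7954108377²
eq1−eq3, eq1−eq2 (x²,y² cancel):
  -82.982·x − 98.154·y = 342.797150
  54.304·x − 114.088·y = 7054.570953
det = -82.982·-114.088 − -98.154·54.304 = 14797.405232
x = (342.797150·-114.088 − -98.154·7054.570953) / 14797.405232 = 44.151343
y = (-82.982·7054.570953 − 342.797150·54.304) / 14797.405232 = -40.819161

x=44.151 y=-40.819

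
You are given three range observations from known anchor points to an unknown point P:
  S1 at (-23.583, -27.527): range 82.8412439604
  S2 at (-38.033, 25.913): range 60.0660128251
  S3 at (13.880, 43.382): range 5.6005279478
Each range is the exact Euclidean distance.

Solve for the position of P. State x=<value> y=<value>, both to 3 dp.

x=19.479 y=43.243

eq1: (x + 23.583)² + (y + 27.527)² = 82.8412439604²
eq2: (x + 38.033)² + (y − 25.913)² = 60.0660128251²
eq3: (x − 13.880)² + (y − 43.382)² = 5.6005279478²
eq2−eq3, eq2−eq1 (x²,y² cancel):
  103.826·x + 34.938·y = 3533.219649
  28.900·x − 106.880·y = -4058.844844
det = 103.826·-106.880 − 34.938·28.900 = -12106.631080
x = (3533.219649·-106.880 − 34.938·-4058.844844) / -12106.631080 = 19.478796
y = (103.826·-4058.844844 − 3533.219649·28.900) / -12106.631080 = 43.242721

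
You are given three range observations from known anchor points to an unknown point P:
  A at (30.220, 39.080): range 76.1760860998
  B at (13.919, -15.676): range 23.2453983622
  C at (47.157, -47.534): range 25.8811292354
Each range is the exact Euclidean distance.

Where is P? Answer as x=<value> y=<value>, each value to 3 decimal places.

x=23.603 y=-36.808

eq1: (x − 30.220)² + (y − 39.080)² = 76.1760860998²
eq2: (x − 13.919)² + (y + 15.676)² = 23.2453983622²
eq3: (x − 47.157)² + (y + 47.534)² = 25.8811292354²
eq3−eq1, eq3−eq2 (x²,y² cancel):
  -33.874·x + 173.228·y = -7175.732248
  -66.476·x + 63.716·y = -3914.303963
det = -33.874·63.716 − 173.228·-66.476 = 9357.188744
x = (-7175.732248·63.716 − 173.228·-3914.303963) / 9357.188744 = 23.603039
y = (-33.874·-3914.303963 − -7175.732248·-66.476) / 9357.188744 = -36.808154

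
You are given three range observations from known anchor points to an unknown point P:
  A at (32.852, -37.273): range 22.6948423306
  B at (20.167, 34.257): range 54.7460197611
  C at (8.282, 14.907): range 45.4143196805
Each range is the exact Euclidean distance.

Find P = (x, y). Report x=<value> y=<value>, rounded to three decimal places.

eq1: (x − 32.852)² + (y + 37.273)² = 22.6948423306²
eq2: (x − 20.167)² + (y − 34.257)² = 54.7460197611²
eq3: (x − 8.282)² + (y − 14.907)² = 45.4143196805²
eq3−eq1, eq3−eq2 (x²,y² cancel):
  49.140·x − 104.360·y = 3725.124824
  23.770·x + 38.700·y = 354.773517
det = 49.140·38.700 − -104.360·23.770 = 4382.355200
x = (3725.124824·38.700 − -104.360·354.773517) / 4382.355200 = 41.344548
y = (49.140·354.773517 − 3725.124824·23.770) / 4382.355200 = -16.227038

x=41.345 y=-16.227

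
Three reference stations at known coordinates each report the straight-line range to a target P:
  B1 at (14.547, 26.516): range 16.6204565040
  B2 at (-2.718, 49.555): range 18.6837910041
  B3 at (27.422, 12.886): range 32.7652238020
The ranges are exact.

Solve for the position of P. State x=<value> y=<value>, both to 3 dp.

x=14.828 y=43.134

eq1: (x − 14.547)² + (y − 26.516)² = 16.6204565040²
eq2: (x + 2.718)² + (y − 49.555)² = 18.6837910041²
eq3: (x − 27.422)² + (y − 12.886)² = 32.7652238020²
eq3−eq2, eq3−eq1 (x²,y² cancel):
  -60.280·x + 73.338·y = 2269.546314
  -25.750·x + 27.260·y = 794.018701
det = -60.280·27.260 − 73.338·-25.750 = 245.220700
x = (2269.546314·27.260 − 73.338·794.018701) / 245.220700 = 14.827822
y = (-60.280·794.018701 − 2269.546314·-25.750) / 245.220700 = 43.134084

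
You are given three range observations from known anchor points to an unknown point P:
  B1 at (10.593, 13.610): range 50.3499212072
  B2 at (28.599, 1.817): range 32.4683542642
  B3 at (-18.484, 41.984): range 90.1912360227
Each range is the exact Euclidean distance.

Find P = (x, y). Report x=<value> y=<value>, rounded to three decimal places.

x=36.180 y=-29.754

eq1: (x − 10.593)² + (y − 13.610)² = 50.3499212072²
eq2: (x − 28.599)² + (y − 1.817)² = 32.4683542642²
eq3: (x + 18.484)² + (y − 41.984)² = 90.1912360227²
eq1−eq2, eq1−eq3 (x²,y² cancel):
  36.012·x − 23.586·y = 2004.681078
  -58.154·x + 56.748·y = -3792.473727
det = 36.012·56.748 − -23.586·-58.154 = 671.988732
x = (2004.681078·56.748 − -23.586·-3792.473727) / 671.988732 = 36.179709
y = (36.012·-3792.473727 − 2004.681078·-58.154) / 671.988732 = -29.753982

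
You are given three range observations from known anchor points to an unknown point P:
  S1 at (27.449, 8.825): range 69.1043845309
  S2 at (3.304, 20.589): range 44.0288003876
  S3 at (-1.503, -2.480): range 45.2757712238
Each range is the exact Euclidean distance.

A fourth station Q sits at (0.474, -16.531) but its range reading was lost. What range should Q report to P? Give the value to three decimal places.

55.154

eq1: (x − 27.449)² + (y − 8.825)² = 69.1043845309²
eq2: (x − 3.304)² + (y − 20.589)² = 44.0288003876²
eq3: (x + 1.503)² + (y + 2.480)² = 45.2757712238²
eq1−eq2, eq1−eq3 (x²,y² cancel):
  -48.290·x + 23.528·y = 2440.375809
  -57.904·x − 22.610·y = 1902.601684
det = -48.290·-22.610 − 23.528·-57.904 = 2454.202212
x = (2440.375809·-22.610 − 23.528·1902.601684) / 2454.202212 = -40.722524
y = (-48.290·1902.601684 − 2440.375809·-57.904) / 2454.202212 = 20.141325
|P − Q| = √((-40.722524 − 0.474)² + (20.141325 − -16.531)²) = 55.154447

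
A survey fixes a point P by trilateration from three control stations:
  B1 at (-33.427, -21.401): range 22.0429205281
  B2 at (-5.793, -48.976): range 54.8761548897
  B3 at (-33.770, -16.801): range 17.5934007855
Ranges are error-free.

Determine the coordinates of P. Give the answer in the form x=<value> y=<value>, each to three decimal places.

eq1: (x + 33.427)² + (y + 21.401)² = 22.0429205281²
eq2: (x + 5.793)² + (y + 48.976)² = 54.8761548897²
eq3: (x + 33.770)² + (y + 16.801)² = 17.5934007855²
eq3−eq2, eq3−eq1 (x²,y² cancel):
  55.954·x − 64.350·y = -1692.343700
  0.686·x − 9.200·y = -23.681965
det = 55.954·-9.200 − -64.350·0.686 = -470.632700
x = (-1692.343700·-9.200 − -64.350·-23.681965) / -470.632700 = -29.844139
y = (55.954·-23.681965 − -1692.343700·0.686) / -470.632700 = 0.348792

x=-29.844 y=0.349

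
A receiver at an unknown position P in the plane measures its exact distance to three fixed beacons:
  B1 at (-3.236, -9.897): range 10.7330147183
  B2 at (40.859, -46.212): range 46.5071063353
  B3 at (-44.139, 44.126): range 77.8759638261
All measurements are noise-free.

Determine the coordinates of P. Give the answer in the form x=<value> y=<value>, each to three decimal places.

eq1: (x + 3.236)² + (y + 9.897)² = 10.7330147183²
eq2: (x − 40.859)² + (y + 46.212)² = 46.5071063353²
eq3: (x + 44.139)² + (y − 44.126)² = 77.8759638261²
eq2−eq1, eq2−eq3 (x²,y² cancel):
  -88.190·x + 72.630·y = -1648.871185
  -169.996·x + 180.676·y = -3811.406430
det = -88.190·180.676 − 72.630·-169.996 = -3587.006960
x = (-1648.871185·180.676 − 72.630·-3811.406430) / -3587.006960 = 5.879275
y = (-88.190·-3811.406430 − -1648.871185·-169.996) / -3587.006960 = -15.563512

x=5.879 y=-15.564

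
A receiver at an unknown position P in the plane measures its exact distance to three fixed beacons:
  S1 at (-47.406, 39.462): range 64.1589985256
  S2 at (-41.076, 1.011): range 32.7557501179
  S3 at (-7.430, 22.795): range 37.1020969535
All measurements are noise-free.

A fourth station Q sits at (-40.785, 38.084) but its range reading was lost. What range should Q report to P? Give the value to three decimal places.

59.544

eq1: (x + 47.406)² + (y − 39.462)² = 64.1589985256²
eq2: (x + 41.076)² + (y − 1.011)² = 32.7557501179²
eq3: (x + 7.430)² + (y − 22.795)² = 37.1020969535²
eq1−eq3, eq1−eq2 (x²,y² cancel):
  79.952·x − 33.334·y = -489.949862
  12.660·x − 76.902·y = 927.119543
det = 79.952·-76.902 − -33.334·12.660 = -5726.460264
x = (-489.949862·-76.902 − -33.334·927.119543) / -5726.460264 = -11.976461
y = (79.952·927.119543 − -489.949862·12.660) / -5726.460264 = -14.027484
|P − Q| = √((-11.976461 − -40.785)² + (-14.027484 − 38.084)²) = 59.544426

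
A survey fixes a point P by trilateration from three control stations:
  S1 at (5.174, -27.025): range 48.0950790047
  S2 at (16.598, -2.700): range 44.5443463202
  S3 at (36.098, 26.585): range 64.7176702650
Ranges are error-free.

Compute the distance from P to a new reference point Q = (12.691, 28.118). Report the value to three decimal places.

eq1: (x − 5.174)² + (y + 27.025)² = 48.0950790047²
eq2: (x − 16.598)² + (y + 2.700)² = 44.5443463202²
eq3: (x − 36.098)² + (y − 26.585)² = 64.7176702650²
eq3−eq1, eq3−eq2 (x²,y² cancel):
  -61.848·x − 107.220·y = 622.533292
  -39.000·x − 58.570·y = 477.133830
det = -61.848·-58.570 − -107.220·-39.000 = -559.142640
x = (622.533292·-58.570 − -107.220·477.133830) / -559.142640 = -26.284017
y = (-61.848·477.133830 − 622.533292·-39.000) / -559.142640 = 9.355349
|P − Q| = √((-26.284017 − 12.691)² + (9.355349 − 28.118)²) = 43.256086

43.256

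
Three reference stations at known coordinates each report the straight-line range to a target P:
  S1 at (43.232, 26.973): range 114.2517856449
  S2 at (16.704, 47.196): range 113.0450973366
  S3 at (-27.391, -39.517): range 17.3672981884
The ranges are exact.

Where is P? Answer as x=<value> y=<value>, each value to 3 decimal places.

eq1: (x − 43.232)² + (y − 26.973)² = 114.2517856449²
eq2: (x − 16.704)² + (y − 47.196)² = 113.0450973366²
eq3: (x + 27.391)² + (y + 39.517)² = 17.3672981884²
eq2−eq1, eq2−eq3 (x²,y² cancel):
  53.056·x − 40.446·y = -184.213970
  -88.190·x − 173.426·y = 12282.945123
det = 53.056·-173.426 − -40.446·-88.190 = -12768.222596
x = (-184.213970·-173.426 − -40.446·12282.945123) / -12768.222596 = -41.410892
y = (53.056·12282.945123 − -184.213970·-88.190) / -12768.222596 = -49.767154

x=-41.411 y=-49.767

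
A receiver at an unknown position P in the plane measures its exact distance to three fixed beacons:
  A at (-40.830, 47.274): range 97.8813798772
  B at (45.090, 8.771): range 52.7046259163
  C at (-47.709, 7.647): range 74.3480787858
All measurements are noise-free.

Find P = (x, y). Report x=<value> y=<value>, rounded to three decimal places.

eq1: (x + 40.830)² + (y − 47.274)² = 97.8813798772²
eq2: (x − 45.090)² + (y − 8.771)² = 52.7046259163²
eq3: (x + 47.709)² + (y − 7.647)² = 74.3480787858²
eq2−eq1, eq2−eq3 (x²,y² cancel):
  -171.840·x + 77.006·y = -5011.105499
  -185.598·x − 2.248·y = -2525.272477
det = -171.840·-2.248 − 77.006·-185.598 = 14678.455908
x = (-5011.105499·-2.248 − 77.006·-2525.272477) / 14678.455908 = 14.015514
y = (-171.840·-2525.272477 − -5011.105499·-185.598) / 14678.455908 = -33.798401

x=14.016 y=-33.798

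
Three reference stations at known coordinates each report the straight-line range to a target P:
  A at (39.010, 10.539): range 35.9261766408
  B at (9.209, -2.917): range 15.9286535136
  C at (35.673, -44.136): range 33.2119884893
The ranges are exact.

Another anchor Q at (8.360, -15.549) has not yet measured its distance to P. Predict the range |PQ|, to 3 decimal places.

8.026

eq1: (x − 39.010)² + (y − 10.539)² = 35.9261766408²
eq2: (x − 9.209)² + (y + 2.917)² = 15.9286535136²
eq3: (x − 35.673)² + (y + 44.136)² = 33.2119884893²
eq3−eq1, eq3−eq2 (x²,y² cancel):
  6.674·x + 109.350·y = -1775.352793
  -52.928·x + 82.438·y = -2277.920678
det = 6.674·82.438 − 109.350·-52.928 = 6337.868012
x = (-1775.352793·82.438 − 109.350·-2277.920678) / 6337.868012 = 16.209566
y = (6.674·-2277.920678 − -1775.352793·-52.928) / 6337.868012 = -17.224833
|P − Q| = √((16.209566 − 8.360)² + (-17.224833 − -15.549)²) = 8.026463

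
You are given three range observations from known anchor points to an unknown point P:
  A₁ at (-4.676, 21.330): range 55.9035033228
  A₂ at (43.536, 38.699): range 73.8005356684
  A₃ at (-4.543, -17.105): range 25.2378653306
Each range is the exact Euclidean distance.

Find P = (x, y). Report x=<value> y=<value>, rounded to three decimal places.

eq1: (x + 4.676)² + (y − 21.330)² = 55.9035033228²
eq2: (x − 43.536)² + (y − 38.699)² = 73.8005356684²
eq3: (x + 4.543)² + (y + 17.105)² = 25.2378653306²
eq3−eq2, eq3−eq1 (x²,y² cancel):
  96.158·x + 111.608·y = -1729.793195
  -0.266·x + 76.870·y = -2324.637835
det = 96.158·76.870 − 111.608·-0.266 = 7421.353188
x = (-1729.793195·76.870 − 111.608·-2324.637835) / 7421.353188 = 17.042576
y = (96.158·-2324.637835 − -1729.793195·-0.266) / 7421.353188 = -30.182184

x=17.043 y=-30.182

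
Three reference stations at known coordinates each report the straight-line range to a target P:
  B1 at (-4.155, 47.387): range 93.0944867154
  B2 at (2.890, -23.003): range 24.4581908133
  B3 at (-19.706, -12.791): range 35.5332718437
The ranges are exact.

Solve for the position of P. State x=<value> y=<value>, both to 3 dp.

x=-6.264 y=-45.684

eq1: (x + 4.155)² + (y − 47.387)² = 93.0944867154²
eq2: (x − 2.890)² + (y + 23.003)² = 24.4581908133²
eq3: (x + 19.706)² + (y + 12.791)² = 35.5332718437²
eq3−eq1, eq3−eq2 (x²,y² cancel):
  31.102·x + 120.356·y = -5693.114372
  45.192·x − 20.424·y = 649.964302
det = 31.102·-20.424 − 120.356·45.192 = -6074.355600
x = (-5693.114372·-20.424 − 120.356·649.964302) / -6074.355600 = -6.263885
y = (31.102·649.964302 − -5693.114372·45.192) / -6074.355600 = -45.683597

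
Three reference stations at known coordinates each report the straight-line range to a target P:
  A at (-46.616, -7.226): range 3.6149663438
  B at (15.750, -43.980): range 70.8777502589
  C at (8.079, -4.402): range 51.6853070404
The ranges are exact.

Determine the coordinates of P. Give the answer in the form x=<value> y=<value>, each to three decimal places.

x=-43.600 y=-5.234

eq1: (x + 46.616)² + (y + 7.226)² = 3.6149663438²
eq2: (x − 15.750)² + (y + 43.980)² = 70.8777502589²
eq3: (x − 8.079)² + (y + 4.402)² = 51.6853070404²
eq3−eq2, eq3−eq1 (x²,y² cancel):
  15.342·x − 79.156·y = -254.629463
  -109.390·x − 5.648·y = 4798.921669
det = 15.342·-5.648 − -79.156·-109.390 = -8745.526456
x = (-254.629463·-5.648 − -79.156·4798.921669) / -8745.526456 = -43.599616
y = (15.342·4798.921669 − -254.629463·-109.390) / -8745.526456 = -5.233663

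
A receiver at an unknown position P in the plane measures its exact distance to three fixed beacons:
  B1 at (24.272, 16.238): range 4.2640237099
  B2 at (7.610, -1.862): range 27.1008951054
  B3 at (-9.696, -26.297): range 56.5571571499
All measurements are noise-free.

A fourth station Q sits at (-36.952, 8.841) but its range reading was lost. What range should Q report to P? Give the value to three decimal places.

65.747

eq1: (x − 24.272)² + (y − 16.238)² = 4.2640237099²
eq2: (x − 7.610)² + (y + 1.862)² = 27.1008951054²
eq3: (x + 9.696)² + (y + 26.297)² = 56.5571571499²
eq2−eq1, eq2−eq3 (x²,y² cancel):
  33.324·x + 36.200·y = 1507.700101
  -34.612·x − 48.870·y = -1740.088028
det = 33.324·-48.870 − 36.200·-34.612 = -375.589480
x = (1507.700101·-48.870 − 36.200·-1740.088028) / -375.589480 = 28.462238
y = (33.324·-1740.088028 − 1507.700101·-34.612) / -375.589480 = 15.448190
|P − Q| = √((28.462238 − -36.952)² + (15.448190 − 8.841)²) = 65.747073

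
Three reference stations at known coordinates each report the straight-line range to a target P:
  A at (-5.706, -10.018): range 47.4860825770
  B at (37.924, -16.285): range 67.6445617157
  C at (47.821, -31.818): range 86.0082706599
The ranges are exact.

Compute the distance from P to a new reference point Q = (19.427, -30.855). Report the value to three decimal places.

71.919

eq1: (x + 5.706)² + (y + 10.018)² = 47.4860825770²
eq2: (x − 37.924)² + (y + 16.285)² = 67.6445617157²
eq3: (x − 47.821)² + (y + 31.818)² = 86.0082706599²
eq3−eq1, eq3−eq2 (x²,y² cancel):
  -107.054·x + 43.600·y = 1976.180178
  -19.794·x + 31.066·y = 1225.833728
det = -107.054·31.066 − 43.600·-19.794 = -2462.721164
x = (1976.180178·31.066 − 43.600·1225.833728) / -2462.721164 = -3.226375
y = (-107.054·1225.833728 − 1976.180178·-19.794) / -2462.721164 = 37.403298
|P − Q| = √((-3.226375 − 19.427)² + (37.403298 − -30.855)²) = 71.919195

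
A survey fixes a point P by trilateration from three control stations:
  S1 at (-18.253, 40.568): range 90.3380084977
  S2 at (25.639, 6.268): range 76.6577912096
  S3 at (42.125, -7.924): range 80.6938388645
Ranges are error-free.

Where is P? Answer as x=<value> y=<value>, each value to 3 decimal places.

x=-27.134 y=-49.332

eq1: (x + 18.253)² + (y − 40.568)² = 90.3380084977²
eq2: (x − 25.639)² + (y − 6.268)² = 76.6577912096²
eq3: (x − 42.125)² + (y + 7.924)² = 80.6938388645²
eq3−eq1, eq3−eq2 (x²,y² cancel):
  -120.756·x + 96.984·y = -1507.830917
  -32.972·x + 28.384·y = -505.580578
det = -120.756·28.384 − 96.984·-32.972 = -229.781856
x = (-1507.830917·28.384 − 96.984·-505.580578) / -229.781856 = -27.134232
y = (-120.756·-505.580578 − -1507.830917·-32.972) / -229.781856 = -49.332387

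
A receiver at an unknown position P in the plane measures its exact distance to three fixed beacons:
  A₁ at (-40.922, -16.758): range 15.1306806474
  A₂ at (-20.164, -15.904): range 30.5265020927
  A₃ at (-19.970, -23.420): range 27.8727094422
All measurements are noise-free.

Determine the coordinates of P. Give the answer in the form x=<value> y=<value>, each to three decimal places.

x=-46.885 y=-30.664

eq1: (x + 40.922)² + (y + 16.758)² = 15.1306806474²
eq2: (x + 20.164)² + (y + 15.904)² = 30.5265020927²
eq3: (x + 19.970)² + (y + 23.420)² = 27.8727094422²
eq1−eq3, eq1−eq2 (x²,y² cancel):
  41.904·x − 13.324·y = -1556.093783
  41.516·x + 1.708·y = -1998.846369
det = 41.904·1.708 − -13.324·41.516 = 624.731216
x = (-1556.093783·1.708 − -13.324·-1998.846369) / 624.731216 = -46.884863
y = (41.904·-1998.846369 − -1556.093783·41.516) / 624.731216 = -30.664177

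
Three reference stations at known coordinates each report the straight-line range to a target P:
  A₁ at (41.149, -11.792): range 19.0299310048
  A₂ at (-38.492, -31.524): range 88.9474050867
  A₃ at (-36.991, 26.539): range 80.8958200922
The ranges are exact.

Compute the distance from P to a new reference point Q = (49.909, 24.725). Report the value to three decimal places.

eq1: (x − 41.149)² + (y + 11.792)² = 19.0299310048²
eq2: (x + 38.492)² + (y + 31.524)² = 88.9474050867²
eq3: (x + 36.991)² + (y − 26.539)² = 80.8958200922²
eq1−eq2, eq1−eq3 (x²,y² cancel):
  -159.282·x − 39.464·y = -6906.397423
  -156.280·x + 76.662·y = -5941.634297
det = -159.282·76.662 − -39.464·-156.280 = -18378.310604
x = (-6906.397423·76.662 − -39.464·-5941.634297) / -18378.310604 = 41.567417
y = (-159.282·-5941.634297 − -6906.397423·-156.280) / -18378.310604 = 7.233331
|P − Q| = √((41.567417 − 49.909)² + (7.233331 − 24.725)²) = 19.378868

19.379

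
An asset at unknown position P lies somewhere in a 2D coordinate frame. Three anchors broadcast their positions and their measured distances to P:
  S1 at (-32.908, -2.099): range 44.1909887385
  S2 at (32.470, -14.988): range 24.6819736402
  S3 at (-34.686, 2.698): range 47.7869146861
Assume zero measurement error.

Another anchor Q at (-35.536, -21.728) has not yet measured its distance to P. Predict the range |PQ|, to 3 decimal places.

eq1: (x + 32.908)² + (y + 2.099)² = 44.1909887385²
eq2: (x − 32.470)² + (y + 14.988)² = 24.6819736402²
eq3: (x + 34.686)² + (y − 2.698)² = 47.7869146861²
eq2−eq1, eq2−eq3 (x²,y² cancel):
  -130.756·x + 25.778·y = -1535.242442
  -134.312·x + 35.372·y = -1742.932636
det = -130.756·35.372 − 25.778·-134.312 = -1162.806496
x = (-1535.242442·35.372 − 25.778·-1742.932636) / -1162.806496 = 8.062630
y = (-130.756·-1742.932636 − -1535.242442·-134.312) / -1162.806496 = -18.659525
|P − Q| = √((8.062630 − -35.536)² + (-18.659525 − -21.728)²) = 43.706476

43.706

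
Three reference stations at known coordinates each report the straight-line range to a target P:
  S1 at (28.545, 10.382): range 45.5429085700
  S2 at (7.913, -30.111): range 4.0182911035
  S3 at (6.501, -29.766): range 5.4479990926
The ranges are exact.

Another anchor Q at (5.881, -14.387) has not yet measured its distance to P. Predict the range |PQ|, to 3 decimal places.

18.366

eq1: (x − 28.545)² + (y − 10.382)² = 45.5429085700²
eq2: (x − 7.913)² + (y + 30.111)² = 4.0182911035²
eq3: (x − 6.501)² + (y + 29.766)² = 5.4479990926²
eq3−eq1, eq3−eq2 (x²,y² cancel):
  44.088·x + 80.296·y = -2050.150635
  2.824·x − 0.690·y = 54.544164
det = 44.088·-0.690 − 80.296·2.824 = -257.176624
x = (-2050.150635·-0.690 − 80.296·54.544164) / -257.176624 = 11.529330
y = (44.088·54.544164 − -2050.150635·2.824) / -257.176624 = -31.862804
|P − Q| = √((11.529330 − 5.881)² + (-31.862804 − -14.387)²) = 18.365930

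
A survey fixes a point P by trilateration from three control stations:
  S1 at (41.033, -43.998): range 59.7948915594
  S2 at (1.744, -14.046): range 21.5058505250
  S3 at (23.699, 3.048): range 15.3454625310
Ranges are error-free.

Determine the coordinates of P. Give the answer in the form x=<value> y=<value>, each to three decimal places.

eq1: (x − 41.033)² + (y + 43.998)² = 59.7948915594²
eq2: (x − 1.744)² + (y + 14.046)² = 21.5058505250²
eq3: (x − 23.699)² + (y − 3.048)² = 15.3454625310²
eq1−eq2, eq1−eq3 (x²,y² cancel):
  -78.578·x + 59.904·y = -306.271991
  -34.668·x + 94.092·y = 291.347648
det = -78.578·94.092 − 59.904·-34.668 = -5316.809304
x = (-306.271991·94.092 − 59.904·291.347648) / -5316.809304 = 8.702707
y = (-78.578·291.347648 − -306.271991·-34.668) / -5316.809304 = 6.302907

x=8.703 y=6.303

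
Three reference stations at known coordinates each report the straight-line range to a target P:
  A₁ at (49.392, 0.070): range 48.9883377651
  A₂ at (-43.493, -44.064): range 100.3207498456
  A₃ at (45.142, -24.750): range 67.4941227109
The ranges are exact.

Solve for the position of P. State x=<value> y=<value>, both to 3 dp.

x=16.481 y=36.356

eq1: (x − 49.392)² + (y − 0.070)² = 48.9883377651²
eq2: (x + 43.493)² + (y + 44.064)² = 100.3207498456²
eq3: (x − 45.142)² + (y + 24.750)² = 67.4941227109²
eq1−eq3, eq1−eq2 (x²,y² cancel):
  -8.500·x − 49.640·y = -1944.811264
  -185.770·x − 88.268·y = -6270.693032
det = -8.500·-88.268 − -49.640·-185.770 = -8471.344800
x = (-1944.811264·-88.268 − -49.640·-6270.693032) / -8471.344800 = 16.480571
y = (-8.500·-6270.693032 − -1944.811264·-185.770) / -8471.344800 = 36.356293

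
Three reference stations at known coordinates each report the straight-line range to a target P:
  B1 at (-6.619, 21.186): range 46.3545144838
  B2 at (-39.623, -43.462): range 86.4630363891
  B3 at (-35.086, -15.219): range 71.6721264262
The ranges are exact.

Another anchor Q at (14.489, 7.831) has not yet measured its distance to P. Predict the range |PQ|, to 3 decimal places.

eq1: (x + 6.619)² + (y − 21.186)² = 46.3545144838²
eq2: (x + 39.623)² + (y + 43.462)² = 86.4630363891²
eq3: (x + 35.086)² + (y + 15.219)² = 71.6721264262²
eq3−eq1, eq3−eq2 (x²,y² cancel):
  56.934·x + 72.810·y = 2018.165093
  -9.074·x − 56.486·y = -342.680739
det = 56.934·-56.486 − 72.810·-9.074 = -2555.295984
x = (2018.165093·-56.486 − 72.810·-342.680739) / -2555.295984 = 34.848209
y = (56.934·-342.680739 − 2018.165093·-9.074) / -2555.295984 = 0.468578
|P − Q| = √((34.848209 − 14.489)² + (0.468578 − 7.831)²) = 21.649542

21.650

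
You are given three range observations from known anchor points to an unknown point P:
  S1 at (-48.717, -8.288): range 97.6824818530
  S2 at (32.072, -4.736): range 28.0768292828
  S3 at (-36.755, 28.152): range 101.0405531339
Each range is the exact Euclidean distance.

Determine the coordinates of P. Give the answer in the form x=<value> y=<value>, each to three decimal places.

x=46.825 y=-28.624

eq1: (x + 48.717)² + (y + 8.288)² = 97.6824818530²
eq2: (x − 32.072)² + (y + 4.736)² = 28.0768292828²
eq3: (x + 36.755)² + (y − 28.152)² = 101.0405531339²
eq3−eq2, eq3−eq1 (x²,y² cancel):
  137.654·x − 65.776·y = 8328.462786
  -23.924·x − 72.880·y = 965.898021
det = 137.654·-72.880 − -65.776·-23.924 = -11605.848544
x = (8328.462786·-72.880 − -65.776·965.898021) / -11605.848544 = 46.825138
y = (137.654·965.898021 − 8328.462786·-23.924) / -11605.848544 = -28.624350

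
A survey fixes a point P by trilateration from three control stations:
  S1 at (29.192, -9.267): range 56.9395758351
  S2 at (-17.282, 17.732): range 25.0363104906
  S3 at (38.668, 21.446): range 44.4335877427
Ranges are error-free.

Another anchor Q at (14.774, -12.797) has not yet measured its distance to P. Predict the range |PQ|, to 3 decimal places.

53.667

eq1: (x − 29.192)² + (y + 9.267)² = 56.9395758351²
eq2: (x + 17.282)² + (y − 17.732)² = 25.0363104906²
eq3: (x − 38.668)² + (y − 21.446)² = 44.4335877427²
eq2−eq1, eq2−eq3 (x²,y² cancel):
  92.948·x − 53.998·y = -2290.339648
  111.900·x + 7.428·y = -5.473085
det = 92.948·7.428 − -53.998·111.900 = 6732.793944
x = (-2290.339648·7.428 − -53.998·-5.473085) / 6732.793944 = -2.570727
y = (92.948·-5.473085 − -2290.339648·111.900) / 6732.793944 = 37.990216
|P − Q| = √((-2.570727 − 14.774)² + (37.990216 − -12.797)²) = 53.667316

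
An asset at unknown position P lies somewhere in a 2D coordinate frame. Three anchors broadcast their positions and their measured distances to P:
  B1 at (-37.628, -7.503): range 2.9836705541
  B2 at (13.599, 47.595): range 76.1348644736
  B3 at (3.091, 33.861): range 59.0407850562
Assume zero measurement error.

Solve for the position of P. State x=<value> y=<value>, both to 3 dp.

eq1: (x + 37.628)² + (y + 7.503)² = 2.9836705541²
eq2: (x − 13.599)² + (y − 47.595)² = 76.1348644736²
eq3: (x − 3.091)² + (y − 33.861)² = 59.0407850562²
eq1−eq3, eq1−eq2 (x²,y² cancel):
  81.438·x + 82.728·y = -3792.951801
  102.454·x + 110.196·y = -4809.559865
det = 81.438·110.196 − 82.728·102.454 = 498.327336
x = (-3792.951801·110.196 − 82.728·-4809.559865) / 498.327336 = -40.300515
y = (81.438·-4809.559865 − -3792.951801·102.454) / 498.327336 = -6.176367

x=-40.301 y=-6.176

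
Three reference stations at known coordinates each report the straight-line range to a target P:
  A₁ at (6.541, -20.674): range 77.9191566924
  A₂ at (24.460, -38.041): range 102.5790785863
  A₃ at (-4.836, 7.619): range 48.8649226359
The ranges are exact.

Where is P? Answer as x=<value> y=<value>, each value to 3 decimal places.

eq1: (x − 6.541)² + (y + 20.674)² = 77.9191566924²
eq2: (x − 24.460)² + (y + 38.041)² = 102.5790785863²
eq3: (x + 4.836)² + (y − 7.619)² = 48.8649226359²
eq2−eq3, eq2−eq1 (x²,y² cancel):
  -58.592·x + 91.320·y = 6170.713475
  -35.838·x + 34.734·y = 2875.862060
det = -58.592·34.734 − 91.320·-35.838 = 1237.591632
x = (6170.713475·34.734 − 91.320·2875.862060) / 1237.591632 = -39.019463
y = (-58.592·2875.862060 − 6170.713475·-35.838) / 1237.591632 = 42.537068

x=-39.019 y=42.537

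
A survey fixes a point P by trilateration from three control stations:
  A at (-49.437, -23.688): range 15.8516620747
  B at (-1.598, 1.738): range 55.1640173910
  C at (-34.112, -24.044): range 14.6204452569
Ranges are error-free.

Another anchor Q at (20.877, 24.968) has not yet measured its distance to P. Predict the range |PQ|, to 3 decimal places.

eq1: (x + 49.437)² + (y + 23.688)² = 15.8516620747²
eq2: (x + 1.598)² + (y − 1.738)² = 55.1640173910²
eq3: (x + 34.112)² + (y + 24.044)² = 14.6204452569²
eq2−eq3, eq2−eq1 (x²,y² cancel):
  -65.028·x − 51.564·y = 4565.479627
  -95.678·x − 50.852·y = 5791.357689
det = -65.028·-50.852 − -51.564·-95.678 = -1626.736536
x = (4565.479627·-50.852 − -51.564·5791.357689) / -1626.736536 = -40.855908
y = (-65.028·5791.357689 − 4565.479627·-95.678) / -1626.736536 = -37.016167
|P − Q| = √((-40.855908 − 20.877)² + (-37.016167 − 24.968)²) = 87.481363

87.481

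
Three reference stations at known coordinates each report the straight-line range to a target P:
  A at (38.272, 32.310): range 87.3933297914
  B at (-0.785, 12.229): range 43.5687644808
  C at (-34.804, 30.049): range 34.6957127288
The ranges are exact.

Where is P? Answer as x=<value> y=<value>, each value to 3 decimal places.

eq1: (x − 38.272)² + (y − 32.310)² = 87.3933297914²
eq2: (x + 0.785)² + (y − 12.229)² = 43.5687644808²
eq3: (x + 34.804)² + (y − 30.049)² = 34.6957127288²
eq2−eq1, eq2−eq3 (x²,y² cancel):
  78.114·x + 40.162·y = -3380.839436
  -68.038·x + 35.640·y = 2658.540908
det = 78.114·35.640 − 40.162·-68.038 = 5516.525116
x = (-3380.839436·35.640 − 40.162·2658.540908) / 5516.525116 = -41.197209
y = (78.114·2658.540908 − -3380.839436·-68.038) / 5516.525116 = -4.052604

x=-41.197 y=-4.053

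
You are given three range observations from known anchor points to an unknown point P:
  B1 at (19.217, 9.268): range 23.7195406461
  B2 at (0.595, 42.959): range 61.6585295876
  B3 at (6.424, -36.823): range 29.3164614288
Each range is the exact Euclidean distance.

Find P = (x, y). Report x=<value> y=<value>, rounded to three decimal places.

x=24.611 y=-13.830

eq1: (x − 19.217)² + (y − 9.268)² = 23.7195406461²
eq2: (x − 0.595)² + (y − 42.959)² = 61.6585295876²
eq3: (x − 6.424)² + (y + 36.823)² = 29.3164614288²
eq2−eq3, eq2−eq1 (x²,y² cancel):
  11.658·x − 159.564·y = 2493.690759
  37.244·x − 67.382·y = 1848.516869
det = 11.658·-67.382 − -159.564·37.244 = 5157.262260
x = (2493.690759·-67.382 − -159.564·1848.516869) / 5157.262260 = 24.611290
y = (11.658·1848.516869 − 2493.690759·37.244) / 5157.262260 = -13.830014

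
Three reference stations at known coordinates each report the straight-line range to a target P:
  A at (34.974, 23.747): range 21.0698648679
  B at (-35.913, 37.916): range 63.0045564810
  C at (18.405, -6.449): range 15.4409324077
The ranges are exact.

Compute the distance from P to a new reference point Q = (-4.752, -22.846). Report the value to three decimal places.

40.271

eq1: (x − 34.974)² + (y − 23.747)² = 21.0698648679²
eq2: (x + 35.913)² + (y − 37.916)² = 63.0045564810²
eq3: (x − 18.405)² + (y + 6.449)² = 15.4409324077²
eq2−eq1, eq2−eq3 (x²,y² cancel):
  141.774·x − 28.338·y = 2585.368992
  108.636·x − 88.730·y = 1384.118745
det = 141.774·-88.730 − -28.338·108.636 = -9501.080052
x = (2585.368992·-88.730 − -28.338·1384.118745) / -9501.080052 = 20.016317
y = (141.774·1384.118745 − 2585.368992·108.636) / -9501.080052 = 8.907629
|P − Q| = √((20.016317 − -4.752)² + (8.907629 − -22.846)²) = 40.271112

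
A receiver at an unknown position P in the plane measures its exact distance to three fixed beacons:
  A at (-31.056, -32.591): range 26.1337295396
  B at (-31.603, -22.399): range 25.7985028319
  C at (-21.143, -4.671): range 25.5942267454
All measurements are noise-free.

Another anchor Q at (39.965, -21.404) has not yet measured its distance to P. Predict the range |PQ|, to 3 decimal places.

eq1: (x + 31.056)² + (y + 32.591)² = 26.1337295396²
eq2: (x + 31.603)² + (y + 22.399)² = 25.7985028319²
eq3: (x + 21.143)² + (y + 4.671)² = 25.5942267454²
eq2−eq3, eq2−eq1 (x²,y² cancel):
  20.920·x + 35.456·y = -1021.121814
  1.094·x − 20.384·y = 508.774536
det = 20.920·-20.384 − 35.456·1.094 = -465.222144
x = (-1021.121814·-20.384 − 35.456·508.774536) / -465.222144 = -5.965832
y = (20.920·508.774536 − -1021.121814·1.094) / -465.222144 = -25.279688
|P − Q| = √((-5.965832 − 39.965)² + (-25.279688 − -21.404)²) = 46.094059

46.094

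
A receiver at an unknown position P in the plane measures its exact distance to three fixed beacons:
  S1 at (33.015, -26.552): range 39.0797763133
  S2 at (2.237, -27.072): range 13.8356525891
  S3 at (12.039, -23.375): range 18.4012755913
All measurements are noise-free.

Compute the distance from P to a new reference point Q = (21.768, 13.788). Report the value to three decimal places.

38.721

eq1: (x − 33.015)² + (y + 26.552)² = 39.0797763133²
eq2: (x − 2.237)² + (y + 27.072)² = 13.8356525891²
eq3: (x − 12.039)² + (y + 23.375)² = 18.4012755913²
eq1−eq3, eq1−eq2 (x²,y² cancel):
  -41.952·x + 6.354·y = 84.951190
  -61.556·x − 1.040·y = 278.702058
det = -41.952·-1.040 − 6.354·-61.556 = 434.756904
x = (84.951190·-1.040 − 6.354·278.702058) / 434.756904 = -4.276464
y = (-41.952·278.702058 − 84.951190·-61.556) / 434.756904 = -14.865441
|P − Q| = √((-4.276464 − 21.768)² + (-14.865441 − 13.788)²) = 38.721232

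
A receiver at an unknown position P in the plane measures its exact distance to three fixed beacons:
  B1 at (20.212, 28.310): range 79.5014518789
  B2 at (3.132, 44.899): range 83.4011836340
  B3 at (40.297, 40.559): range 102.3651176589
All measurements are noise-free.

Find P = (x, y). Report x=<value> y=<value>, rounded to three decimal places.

eq1: (x − 20.212)² + (y − 28.310)² = 79.5014518789²
eq2: (x − 3.132)² + (y − 44.899)² = 83.4011836340²
eq3: (x − 40.297)² + (y − 40.559)² = 102.3651176589²
eq2−eq3, eq2−eq1 (x²,y² cancel):
  74.330·x − 8.680·y = -2279.708817
  34.160·x − 33.178·y = -180.472000
det = 74.330·-33.178 − -8.680·34.160 = -2169.611940
x = (-2279.708817·-33.178 − -8.680·-180.472000) / -2169.611940 = -34.139599
y = (74.330·-180.472000 − -2279.708817·34.160) / -2169.611940 = -29.710552

x=-34.140 y=-29.711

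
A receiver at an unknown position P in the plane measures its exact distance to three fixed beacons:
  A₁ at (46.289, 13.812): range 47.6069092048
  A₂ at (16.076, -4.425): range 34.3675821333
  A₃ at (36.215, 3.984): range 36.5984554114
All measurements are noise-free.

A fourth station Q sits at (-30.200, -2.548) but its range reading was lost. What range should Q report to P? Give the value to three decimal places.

72.470

eq1: (x − 46.289)² + (y − 13.812)² = 47.6069092048²
eq2: (x − 16.076)² + (y + 4.425)² = 34.3675821333²
eq3: (x − 36.215)² + (y − 3.984)² = 36.5984554114²
eq1−eq2, eq1−eq3 (x²,y² cancel):
  -60.426·x − 36.474·y = -970.137362
  -20.148·x − 19.656·y = -79.073518
det = -60.426·-19.656 − -36.474·-20.148 = 452.855304
x = (-970.137362·-19.656 − -36.474·-79.073518) / 452.855304 = 35.739655
y = (-60.426·-79.073518 − -970.137362·-20.148) / 452.855304 = -32.611368
|P − Q| = √((35.739655 − -30.200)² + (-32.611368 − -2.548)²) = 72.469609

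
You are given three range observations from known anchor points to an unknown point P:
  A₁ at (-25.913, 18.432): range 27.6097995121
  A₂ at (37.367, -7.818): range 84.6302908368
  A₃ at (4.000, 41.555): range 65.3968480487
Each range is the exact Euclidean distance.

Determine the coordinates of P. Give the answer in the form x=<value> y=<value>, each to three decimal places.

x=-46.859 y=0.444

eq1: (x + 25.913)² + (y − 18.432)² = 27.6097995121²
eq2: (x − 37.367)² + (y + 7.818)² = 84.6302908368²
eq3: (x − 4.000)² + (y − 41.555)² = 65.3968480487²
eq3−eq2, eq3−eq1 (x²,y² cancel):
  66.734·x − 98.746·y = -3170.942604
  -59.826·x − 46.246·y = 2782.850874
det = 66.734·-46.246 − -98.746·-59.826 = -8993.758760
x = (-3170.942604·-46.246 − -98.746·2782.850874) / -8993.758760 = -46.859029
y = (66.734·2782.850874 − -3170.942604·-59.826) / -8993.758760 = 0.444090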